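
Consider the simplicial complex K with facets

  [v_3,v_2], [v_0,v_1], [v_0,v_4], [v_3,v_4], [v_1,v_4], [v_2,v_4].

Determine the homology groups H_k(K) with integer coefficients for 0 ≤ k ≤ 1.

H_0 = Z,  H_1 = Z^2.

Take the total order v_0 < v_1 < v_2 < v_3 < v_4 on the vertex set. Then K (dimension 1) consists of the simplices:

  0-simplices (5): [v_0], [v_1], [v_2], [v_3], [v_4]
  1-simplices (6): [v_0,v_1], [v_0,v_4], [v_1,v_4], [v_2,v_3], [v_2,v_4], [v_3,v_4]

giving chain groups C_0 ≅ Z^5, C_1 ≅ Z^6.

The boundary map ∂_1: C_1 → C_0 maps an edge to its endpoints' difference, ∂[p,q] = q − p.
As a 5×6 matrix over Z this has rank 4, with invariant factors (1,1,1,1).

From H_k ≅ ker(∂_k) / im(∂_{k+1}) we obtain:

  H_0: rank C_0 − rank ∂_1 = 5 − 4 = 1, and the invariant factors of ∂_1 are all 1, so H_0 ≅ Z.
  H_1: rank ker ∂_1 − rank ∂_2 = (6 − 4) − 0 = 2, and there is no ∂_2, so H_1 ≅ Z^2.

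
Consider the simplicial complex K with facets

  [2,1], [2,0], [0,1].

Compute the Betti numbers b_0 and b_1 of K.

b_0 = 1, b_1 = 1.

We work with the vertex ordering 0 < 1 < 2. The simplices of K, each written with vertices in increasing order, are:

  0-simplices (3): [0], [1], [2]
  1-simplices (3): [0,1], [0,2], [1,2]

Hence C_0 ≅ Z^3, C_1 ≅ Z^3.

Boundary ∂_1: C_1 → C_0 maps an edge to its endpoints' difference, ∂[p,q] = q − p. For instance
  ∂[0,1] = [1] − [0].
This gives a 3×3 integer matrix of rank 2; reducing to Smith normal form yields diagonal entries (1,1).

Computing H_k = (kernel of ∂_k) / (image of ∂_{k+1}):

  H_0: rank C_0 − rank ∂_1 = 3 − 2 = 1, and the invariant factors of ∂_1 are all 1, so H_0 = Z.
  H_1: rank ker ∂_1 − rank ∂_2 = (3 − 2) − 0 = 1, and there is no ∂_2, so H_1 = Z.

As a check, the Euler characteristic is 3 − 3 = 0, which agrees with 1 − 1 = 0.

Hence the Betti numbers are b_0 = 1, b_1 = 1.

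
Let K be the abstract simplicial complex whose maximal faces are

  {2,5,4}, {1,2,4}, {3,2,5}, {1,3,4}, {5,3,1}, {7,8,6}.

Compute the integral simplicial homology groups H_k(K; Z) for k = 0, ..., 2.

We work with the vertex ordering 1 < 2 < 3 < 4 < 5 < 6 < 7 < 8. The simplices of K, each written with vertices in increasing order, are:

  0-simplices (8): [1], [2], [3], [4], [5], [6], [7], [8]
  1-simplices (13): [1,2], [1,3], [1,4], [1,5], [2,3], [2,4], [2,5], [3,4], [3,5], [4,5], [6,7], [6,8], [7,8]
  2-simplices (6): [1,2,4], [1,3,4], [1,3,5], [2,3,5], [2,4,5], [6,7,8]

so the chain groups are C_0 ≅ Z^8, C_1 ≅ Z^13, C_2 ≅ Z^6.

Boundary ∂_1: C_1 → C_0 is given by ∂[p,q] = [q] − [p]. For instance
  ∂[6,7] = [7] − [6].
The 8×13 boundary matrix has rank 6 and Smith normal form diag(1,1,1,1,1,1).

Boundary ∂_2: C_2 → C_1 sends each 2-simplex [p,q,r] to [q,r] − [p,r] + [p,q]. For instance
  ∂[1,2,4] = [2,4] − [1,4] + [1,2],
  ∂[1,3,5] = [3,5] − [1,5] + [1,3].
This gives a 13×6 integer matrix of rank 6; reducing to Smith normal form yields diagonal entries (1,1,1,1,1,1).

From H_k ≅ ker(∂_k) / im(∂_{k+1}) we obtain:

  H_0: rank C_0 − rank ∂_1 = 8 − 6 = 2, and the invariant factors of ∂_1 are all 1, so H_0 = Z^2.
  H_1: rank ker ∂_1 − rank ∂_2 = (13 − 6) − 6 = 1, and the invariant factors of ∂_2 are all 1, so H_1 = Z.
  H_2: rank ker ∂_2 − rank ∂_3 = (6 − 6) − 0 = 0, and there is no ∂_3, so H_2 = 0.

H_0 ≅ Z^2,  H_1 ≅ Z,  H_2 = 0.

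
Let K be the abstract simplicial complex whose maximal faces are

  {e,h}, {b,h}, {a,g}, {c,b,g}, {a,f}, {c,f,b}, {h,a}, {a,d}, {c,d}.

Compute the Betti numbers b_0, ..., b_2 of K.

Fix the vertex order a < b < c < d < e < f < g < h and write every simplex with vertices in increasing order. Then dim K = 2 and the simplices of K are:

  0-simplices (8): a, b, c, d, e, f, g, h
  1-simplices (12): ad, af, ag, ah, bc, bf, bg, bh, cd, cf, cg, eh
  2-simplices (2): bcf, bcg

giving chain groups C_0 ≅ Z^8, C_1 ≅ Z^12, C_2 ≅ Z^2.

Boundary ∂_1: C_1 → C_0 sends each edge [p,q] (with p < q) to q − p. For instance
  ∂af = f − a.
This gives a 8×12 integer matrix of rank 7; reducing to Smith normal form yields diagonal entries (1,1,1,1,1,1,1).

Boundary ∂_2: C_2 → C_1 maps a triangle to the signed sum of its edges. For instance
  ∂bcg = cg − bg + bc,
  ∂bcf = cf − bf + bc.
As a 12×2 matrix over Z this has rank 2, with invariant factors (1,1).

Now H_k = ker ∂_k / im ∂_{k+1}, so:

  H_0: rank C_0 − rank ∂_1 = 8 − 7 = 1, and the invariant factors of ∂_1 are all 1, so H_0 ≅ Z.
  H_1: rank ker ∂_1 − rank ∂_2 = (12 − 7) − 2 = 3, and the invariant factors of ∂_2 are all 1, so H_1 ≅ Z^3.
  H_2: rank ker ∂_2 − rank ∂_3 = (2 − 2) − 0 = 0, and there is no ∂_3, so H_2 ≅ 0.

Hence the Betti numbers are b_0 = 1, b_1 = 3, b_2 = 0.

b_0 = 1, b_1 = 3, b_2 = 0.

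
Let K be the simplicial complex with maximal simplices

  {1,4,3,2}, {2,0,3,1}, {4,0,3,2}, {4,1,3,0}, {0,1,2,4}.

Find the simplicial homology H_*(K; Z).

H_0 ≅ Z,  H_1 = 0,  H_2 = 0,  H_3 ≅ Z.

We work with the vertex ordering 0 < 1 < 2 < 3 < 4. The simplices of K, each written with vertices in increasing order, are:

  0-simplices (5): [0], [1], [2], [3], [4]
  1-simplices (10): [0,1], [0,2], [0,3], [0,4], [1,2], [1,3], [1,4], [2,3], [2,4], [3,4]
  2-simplices (10): [0,1,2], [0,1,3], [0,1,4], [0,2,3], [0,2,4], [0,3,4], [1,2,3], [1,2,4], [1,3,4], [2,3,4]
  3-simplices (5): [0,1,2,3], [0,1,2,4], [0,1,3,4], [0,2,3,4], [1,2,3,4]

giving chain groups C_0 ≅ Z^5, C_1 ≅ Z^10, C_2 ≅ Z^10, C_3 ≅ Z^5.

The boundary map ∂_1: C_1 → C_0 sends each edge [p,q] (with p < q) to q − p.
The resulting 5×10 matrix has rank 4, and its Smith normal form has invariant factors (1,1,1,1).

Boundary ∂_2: C_2 → C_1 maps a triangle to the signed sum of its edges. For instance
  ∂[0,1,4] = [1,4] − [0,4] + [0,1],
  ∂[0,2,3] = [2,3] − [0,3] + [0,2].
The resulting 10×10 matrix has rank 6, and its Smith normal form has invariant factors (1,1,1,1,1,1).

Boundary ∂_3: C_3 → C_2 sends each 3-simplex σ to the alternating sum Σ_i (−1)^i (σ with its i-th vertex removed). For instance
  ∂[0,1,2,4] = [1,2,4] − [0,2,4] + [0,1,4] − [0,1,2],
  ∂[1,2,3,4] = [2,3,4] − [1,3,4] + [1,2,4] − [1,2,3].
The 10×5 boundary matrix has rank 4 and Smith normal form diag(1,1,1,1).

From H_k ≅ ker(∂_k) / im(∂_{k+1}) we obtain:

  H_0: rank C_0 − rank ∂_1 = 5 − 4 = 1, and the invariant factors of ∂_1 are all 1, so H_0 = Z.
  H_1: rank ker ∂_1 − rank ∂_2 = (10 − 4) − 6 = 0, and the invariant factors of ∂_2 are all 1, so H_1 = 0.
  H_2: rank ker ∂_2 − rank ∂_3 = (10 − 6) − 4 = 0, and the invariant factors of ∂_3 are all 1, so H_2 = 0.
  H_3: rank ker ∂_3 − rank ∂_4 = (5 − 4) − 0 = 1, and there is no ∂_4, so H_3 = Z.

(K is a triangulation of the 3-sphere S^3.)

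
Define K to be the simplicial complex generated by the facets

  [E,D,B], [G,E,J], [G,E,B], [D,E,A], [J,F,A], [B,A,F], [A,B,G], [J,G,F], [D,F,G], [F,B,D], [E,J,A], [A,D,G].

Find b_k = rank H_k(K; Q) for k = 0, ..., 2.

Take the total order A < B < D < E < F < G < J on the vertex set. Then K (dimension 2) consists of the simplices:

  0-simplices (7): A, B, D, E, F, G, J
  1-simplices (18): AB, AD, AE, AF, AG, AJ, BD, BE, BF, BG, DE, DF, DG, EG, EJ, FG, FJ, GJ
  2-simplices (12): ABF, ABG, ADE, ADG, AEJ, AFJ, BDE, BDF, BEG, DFG, EGJ, FGJ

Hence C_0 ≅ Z^7, C_1 ≅ Z^18, C_2 ≅ Z^12.

The boundary map ∂_1: C_1 → C_0 maps an edge to its endpoints' difference, ∂[p,q] = q − p. For instance
  ∂AG = G − A.
The resulting 7×18 matrix has rank 6, and its Smith normal form has invariant factors (1,1,1,1,1,1).

The boundary map ∂_2: C_2 → C_1 sends each 2-simplex [p,q,r] to [q,r] − [p,r] + [p,q]. For instance
  ∂BDE = DE − BE + BD,
  ∂ADE = DE − AE + AD.
The 18×12 boundary matrix has rank 12 and Smith normal form diag(1,1,1,1,1,1,1,1,1,1,1,2).

Reading off H_k = ker ∂_k / im ∂_{k+1}:

  H_0: rank C_0 − rank ∂_1 = 7 − 6 = 1, and the invariant factors of ∂_1 are all 1, so H_0 = Z.
  H_1: rank ker ∂_1 − rank ∂_2 = (18 − 6) − 12 = 0, and ∂_2 has invariant factor 2 > 1, so H_1 = Z_2.
  H_2: rank ker ∂_2 − rank ∂_3 = (12 − 12) − 0 = 0, and there is no ∂_3, so H_2 = 0.

As a check, the Euler characteristic is 7 − 18 + 12 = 1, which agrees with 1 − 0 + 0 = 1.

Hence the Betti numbers are b_0 = 1, b_1 = 0, b_2 = 0.

b_0 = 1, b_1 = 0, b_2 = 0.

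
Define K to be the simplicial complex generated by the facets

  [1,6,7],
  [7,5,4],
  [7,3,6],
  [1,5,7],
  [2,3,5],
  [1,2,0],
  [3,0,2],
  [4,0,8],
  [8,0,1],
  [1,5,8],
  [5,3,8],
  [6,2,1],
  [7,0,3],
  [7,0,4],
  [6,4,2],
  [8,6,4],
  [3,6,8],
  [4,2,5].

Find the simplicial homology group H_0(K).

Fix the vertex order 0 < 1 < 2 < 3 < 4 < 5 < 6 < 7 < 8 and write every simplex with vertices in increasing order. Then dim K = 2 and the simplices of K are:

  0-simplices (9): [0], [1], [2], [3], [4], [5], [6], [7], [8]
  1-simplices (27): (27 of them)
  2-simplices (18): [0,1,2], [0,1,8], [0,2,3], [0,3,7], [0,4,7], [0,4,8], [1,2,6], [1,5,7], [1,5,8], [1,6,7], [2,3,5], [2,4,5], [2,4,6], [3,5,8], [3,6,7], [3,6,8], [4,5,7], [4,6,8]

Hence C_0 ≅ Z^9, C_1 ≅ Z^27, C_2 ≅ Z^18.

Boundary ∂_1: C_1 → C_0 is given by ∂[p,q] = [q] − [p].
This gives a 9×27 integer matrix of rank 8; reducing to Smith normal form yields diagonal entries (1,1,1,1,1,1,1,1).

The boundary map ∂_2: C_2 → C_1 sends each 2-simplex [p,q,r] to [q,r] − [p,r] + [p,q]. For instance
  ∂[1,5,7] = [5,7] − [1,7] + [1,5],
  ∂[4,5,7] = [5,7] − [4,7] + [4,5].
This gives a 27×18 integer matrix of rank 17; reducing to Smith normal form yields diagonal entries (1,1,1,1,1,1,1,1,1,1,1,1,1,1,1,1,1).

Now H_k = ker ∂_k / im ∂_{k+1}, so:

  H_0: rank C_0 − rank ∂_1 = 9 − 8 = 1, and the invariant factors of ∂_1 are all 1, so H_0 ≅ Z.

H_0 = Z.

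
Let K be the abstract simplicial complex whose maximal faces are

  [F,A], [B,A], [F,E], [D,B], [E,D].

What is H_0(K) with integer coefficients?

K has 5 vertices, 5 edges.
rank ∂_0 = 0, rank ∂_1 = 4 ⇒ b_0 = 5 − 0 − 4 = 1; all invariant factors of ∂_1 are 1 so no torsion. So H_0 ≅ Z.

H_0 ≅ Z.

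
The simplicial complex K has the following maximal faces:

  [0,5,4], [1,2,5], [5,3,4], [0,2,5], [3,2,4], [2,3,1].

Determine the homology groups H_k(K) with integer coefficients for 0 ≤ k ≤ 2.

We work with the vertex ordering 0 < 1 < 2 < 3 < 4 < 5. The simplices of K, each written with vertices in increasing order, are:

  0-simplices (6): [0], [1], [2], [3], [4], [5]
  1-simplices (12): [0,2], [0,4], [0,5], [1,2], [1,3], [1,5], [2,3], [2,4], [2,5], [3,4], [3,5], [4,5]
  2-simplices (6): [0,2,5], [0,4,5], [1,2,3], [1,2,5], [2,3,4], [3,4,5]

Hence C_0 ≅ Z^6, C_1 ≅ Z^12, C_2 ≅ Z^6.

The boundary map ∂_1: C_1 → C_0 sends each edge [p,q] (with p < q) to q − p. For instance
  ∂[1,5] = [5] − [1].
This gives a 6×12 integer matrix of rank 5; reducing to Smith normal form yields diagonal entries (1,1,1,1,1).

The boundary map ∂_2: C_2 → C_1 maps a triangle to the signed sum of its edges. For instance
  ∂[3,4,5] = [4,5] − [3,5] + [3,4],
  ∂[1,2,3] = [2,3] − [1,3] + [1,2].
This gives a 12×6 integer matrix of rank 6; reducing to Smith normal form yields diagonal entries (1,1,1,1,1,1).

Computing H_k = (kernel of ∂_k) / (image of ∂_{k+1}):

  H_0: rank C_0 − rank ∂_1 = 6 − 5 = 1, and the invariant factors of ∂_1 are all 1, so H_0 = Z.
  H_1: rank ker ∂_1 − rank ∂_2 = (12 − 5) − 6 = 1, and the invariant factors of ∂_2 are all 1, so H_1 = Z.
  H_2: rank ker ∂_2 − rank ∂_3 = (6 − 6) − 0 = 0, and there is no ∂_3, so H_2 = 0.

As a check, the Euler characteristic is 6 − 12 + 6 = 0, which agrees with 1 − 1 + 0 = 0.

H_0 = Z,  H_1 = Z,  H_2 = 0.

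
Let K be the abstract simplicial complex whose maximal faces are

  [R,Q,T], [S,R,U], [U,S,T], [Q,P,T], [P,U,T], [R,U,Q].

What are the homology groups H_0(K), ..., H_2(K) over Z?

K has 6 vertices, 12 edges, 6 triangles.
rank ∂_0 = 0, rank ∂_1 = 5 ⇒ b_0 = 6 − 0 − 5 = 1; all invariant factors of ∂_1 are 1 so no torsion. So H_0 = Z.
rank ∂_1 = 5, rank ∂_2 = 6 ⇒ b_1 = 12 − 5 − 6 = 1; all invariant factors of ∂_2 are 1 so no torsion. So H_1 = Z.
rank ∂_2 = 6, rank ∂_3 = 0 ⇒ b_2 = 6 − 6 − 0 = 0. So H_2 = 0.

H_0 ≅ Z,  H_1 ≅ Z,  H_2 = 0.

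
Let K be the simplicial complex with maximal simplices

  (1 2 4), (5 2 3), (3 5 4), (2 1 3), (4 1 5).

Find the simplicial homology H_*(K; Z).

H_0 = Z,  H_1 = Z,  H_2 = 0.

Order the vertices as 1 < 2 < 3 < 4 < 5. Listing each simplex with vertices in this order, K has dimension 2 with simplices:

  0-simplices (5): [1], [2], [3], [4], [5]
  1-simplices (10): [1,2], [1,3], [1,4], [1,5], [2,3], [2,4], [2,5], [3,4], [3,5], [4,5]
  2-simplices (5): [1,2,3], [1,2,4], [1,4,5], [2,3,5], [3,4,5]

so the chain groups are C_0 ≅ Z^5, C_1 ≅ Z^10, C_2 ≅ Z^5.

Boundary ∂_1: C_1 → C_0 sends each edge [p,q] (with p < q) to q − p. For instance
  ∂[2,4] = [4] − [2].
The resulting 5×10 matrix has rank 4, and its Smith normal form has invariant factors (1,1,1,1).

Boundary ∂_2: C_2 → C_1 acts by ∂[p,q,r] = [q,r] − [p,r] + [p,q]. For instance
  ∂[1,2,4] = [2,4] − [1,4] + [1,2],
  ∂[1,4,5] = [4,5] − [1,5] + [1,4].
As a 10×5 matrix over Z this has rank 5, with invariant factors (1,1,1,1,1).

Now H_k = ker ∂_k / im ∂_{k+1}, so:

  H_0: rank C_0 − rank ∂_1 = 5 − 4 = 1, and the invariant factors of ∂_1 are all 1, so H_0 ≅ Z.
  H_1: rank ker ∂_1 − rank ∂_2 = (10 − 4) − 5 = 1, and the invariant factors of ∂_2 are all 1, so H_1 ≅ Z.
  H_2: rank ker ∂_2 − rank ∂_3 = (5 − 5) − 0 = 0, and there is no ∂_3, so H_2 ≅ 0.

As a check, the Euler characteristic is 5 − 10 + 5 = 0, which agrees with 1 − 1 + 0 = 0.
(K is a triangulation of the Möbius band.)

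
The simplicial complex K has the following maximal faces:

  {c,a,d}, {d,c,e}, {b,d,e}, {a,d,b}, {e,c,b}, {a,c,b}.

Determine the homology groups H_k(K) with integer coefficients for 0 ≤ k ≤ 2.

Take the total order a < b < c < d < e on the vertex set. Then K (dimension 2) consists of the simplices:

  0-simplices (5): a, b, c, d, e
  1-simplices (9): ab, ac, ad, bc, bd, be, cd, ce, de
  2-simplices (6): abc, abd, acd, bce, bde, cde

Hence C_0 ≅ Z^5, C_1 ≅ Z^9, C_2 ≅ Z^6.

The boundary map ∂_1: C_1 → C_0 maps an edge to its endpoints' difference, ∂[p,q] = q − p. For instance
  ∂cd = d − c.
The resulting 5×9 matrix has rank 4, and its Smith normal form has invariant factors (1,1,1,1).

The boundary map ∂_2: C_2 → C_1 maps a triangle to the signed sum of its edges. For instance
  ∂abd = bd − ad + ab,
  ∂cde = de − ce + cd.
This gives a 9×6 integer matrix of rank 5; reducing to Smith normal form yields diagonal entries (1,1,1,1,1).

Reading off H_k = ker ∂_k / im ∂_{k+1}:

  H_0: rank C_0 − rank ∂_1 = 5 − 4 = 1, and the invariant factors of ∂_1 are all 1, so H_0 = Z.
  H_1: rank ker ∂_1 − rank ∂_2 = (9 − 4) − 5 = 0, and the invariant factors of ∂_2 are all 1, so H_1 = 0.
  H_2: rank ker ∂_2 − rank ∂_3 = (6 − 5) − 0 = 1, and there is no ∂_3, so H_2 = Z.

As a check, the Euler characteristic is 5 − 9 + 6 = 2, which agrees with 1 − 0 + 1 = 2.

H_0 ≅ Z,  H_1 = 0,  H_2 ≅ Z.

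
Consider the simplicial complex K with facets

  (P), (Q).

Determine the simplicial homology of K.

We work with the vertex ordering P < Q. The simplices of K, each written with vertices in increasing order, are:

  0-simplices (2): P, Q

Hence C_0 ≅ Z^2.

Reading off H_k = ker ∂_k / im ∂_{k+1}:

  H_0: rank C_0 − rank ∂_1 = 2 − 0 = 2, and there is no ∂_1, so H_0 ≅ Z^2.

H_0 = Z^2.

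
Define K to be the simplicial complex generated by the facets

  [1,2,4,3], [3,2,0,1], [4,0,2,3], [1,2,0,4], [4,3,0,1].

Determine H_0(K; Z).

We work with the vertex ordering 0 < 1 < 2 < 3 < 4. The simplices of K, each written with vertices in increasing order, are:

  0-simplices (5): [0], [1], [2], [3], [4]
  1-simplices (10): [0,1], [0,2], [0,3], [0,4], [1,2], [1,3], [1,4], [2,3], [2,4], [3,4]
  2-simplices (10): [0,1,2], [0,1,3], [0,1,4], [0,2,3], [0,2,4], [0,3,4], [1,2,3], [1,2,4], [1,3,4], [2,3,4]
  3-simplices (5): [0,1,2,3], [0,1,2,4], [0,1,3,4], [0,2,3,4], [1,2,3,4]

Hence C_0 ≅ Z^5, C_1 ≅ Z^10, C_2 ≅ Z^10, C_3 ≅ Z^5.

∂_1: C_1 → C_0 sends each edge [p,q] (with p < q) to q − p.
The resulting 5×10 matrix has rank 4, and its Smith normal form has invariant factors (1,1,1,1).

∂_2: C_2 → C_1 sends each 2-simplex [p,q,r] to [q,r] − [p,r] + [p,q]. For instance
  ∂[0,3,4] = [3,4] − [0,4] + [0,3],
  ∂[0,1,4] = [1,4] − [0,4] + [0,1].
As a 10×10 matrix over Z this has rank 6, with invariant factors (1,1,1,1,1,1).

Boundary ∂_3: C_3 → C_2 sends each 3-simplex σ to the alternating sum Σ_i (−1)^i (σ with its i-th vertex removed). For instance
  ∂[0,2,3,4] = [2,3,4] − [0,3,4] + [0,2,4] − [0,2,3],
  ∂[1,2,3,4] = [2,3,4] − [1,3,4] + [1,2,4] − [1,2,3].
The 10×5 boundary matrix has rank 4 and Smith normal form diag(1,1,1,1).

From H_k ≅ ker(∂_k) / im(∂_{k+1}) we obtain:

  H_0: rank C_0 − rank ∂_1 = 5 − 4 = 1, and the invariant factors of ∂_1 are all 1, so H_0 ≅ Z.

(K is a triangulation of the 3-sphere S^3.)

H_0 ≅ Z.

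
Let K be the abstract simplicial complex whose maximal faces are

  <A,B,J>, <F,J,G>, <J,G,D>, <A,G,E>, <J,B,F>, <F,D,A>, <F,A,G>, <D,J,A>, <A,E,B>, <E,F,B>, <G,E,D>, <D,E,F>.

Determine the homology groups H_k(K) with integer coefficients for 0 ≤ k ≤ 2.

H_0 ≅ Z,  H_1 ≅ Z/2,  H_2 = 0.

Fix the vertex order A < B < D < E < F < G < J and write every simplex with vertices in increasing order. Then dim K = 2 and the simplices of K are:

  0-simplices (7): A, B, D, E, F, G, J
  1-simplices (18): AB, AD, AE, AF, AG, AJ, BE, BF, BJ, DE, DF, DG, DJ, EF, EG, FG, FJ, GJ
  2-simplices (12): ABE, ABJ, ADF, ADJ, AEG, AFG, BEF, BFJ, DEF, DEG, DGJ, FGJ

so the chain groups are C_0 ≅ Z^7, C_1 ≅ Z^18, C_2 ≅ Z^12.

Boundary ∂_1: C_1 → C_0 sends each edge [p,q] (with p < q) to q − p. For instance
  ∂AB = B − A.
As a 7×18 matrix over Z this has rank 6, with invariant factors (1,1,1,1,1,1).

∂_2: C_2 → C_1 sends each 2-simplex [p,q,r] to [q,r] − [p,r] + [p,q]. For instance
  ∂ABE = BE − AE + AB,
  ∂AFG = FG − AG + AF.
The resulting 18×12 matrix has rank 12, and its Smith normal form has invariant factors (1,1,1,1,1,1,1,1,1,1,1,2).

Reading off H_k = ker ∂_k / im ∂_{k+1}:

  H_0: rank C_0 − rank ∂_1 = 7 − 6 = 1, and the invariant factors of ∂_1 are all 1, so H_0 ≅ Z.
  H_1: rank ker ∂_1 − rank ∂_2 = (18 − 6) − 12 = 0, and ∂_2 has invariant factor 2 > 1, so H_1 ≅ Z/2.
  H_2: rank ker ∂_2 − rank ∂_3 = (12 − 12) − 0 = 0, and there is no ∂_3, so H_2 ≅ 0.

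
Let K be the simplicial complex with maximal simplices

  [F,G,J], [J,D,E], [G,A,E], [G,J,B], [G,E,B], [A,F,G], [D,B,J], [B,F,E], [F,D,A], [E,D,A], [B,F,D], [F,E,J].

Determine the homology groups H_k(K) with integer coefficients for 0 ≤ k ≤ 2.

H_0 ≅ Z,  H_1 ≅ Z/2,  H_2 = 0.

Fix the vertex order A < B < D < E < F < G < J and write every simplex with vertices in increasing order. Then dim K = 2 and the simplices of K are:

  0-simplices (7): A, B, D, E, F, G, J
  1-simplices (18): AD, AE, AF, AG, BD, BE, BF, BG, BJ, DE, DF, DJ, EF, EG, EJ, FG, FJ, GJ
  2-simplices (12): ADE, ADF, AEG, AFG, BDF, BDJ, BEF, BEG, BGJ, DEJ, EFJ, FGJ

Hence C_0 ≅ Z^7, C_1 ≅ Z^18, C_2 ≅ Z^12.

The boundary map ∂_1: C_1 → C_0 maps an edge to its endpoints' difference, ∂[p,q] = q − p.
This gives a 7×18 integer matrix of rank 6; reducing to Smith normal form yields diagonal entries (1,1,1,1,1,1).

Boundary ∂_2: C_2 → C_1 maps a triangle to the signed sum of its edges. For instance
  ∂BDJ = DJ − BJ + BD,
  ∂AFG = FG − AG + AF.
As a 18×12 matrix over Z this has rank 12, with invariant factors (1,1,1,1,1,1,1,1,1,1,1,2).

Reading off H_k = ker ∂_k / im ∂_{k+1}:

  H_0: rank C_0 − rank ∂_1 = 7 − 6 = 1, and the invariant factors of ∂_1 are all 1, so H_0 ≅ Z.
  H_1: rank ker ∂_1 − rank ∂_2 = (18 − 6) − 12 = 0, and ∂_2 has invariant factor 2 > 1, so H_1 ≅ Z/2.
  H_2: rank ker ∂_2 − rank ∂_3 = (12 − 12) − 0 = 0, and there is no ∂_3, so H_2 ≅ 0.

As a check, the Euler characteristic is 7 − 18 + 12 = 1, which agrees with 1 − 0 + 0 = 1.
(K is a triangulation of the real projective plane RP^2.)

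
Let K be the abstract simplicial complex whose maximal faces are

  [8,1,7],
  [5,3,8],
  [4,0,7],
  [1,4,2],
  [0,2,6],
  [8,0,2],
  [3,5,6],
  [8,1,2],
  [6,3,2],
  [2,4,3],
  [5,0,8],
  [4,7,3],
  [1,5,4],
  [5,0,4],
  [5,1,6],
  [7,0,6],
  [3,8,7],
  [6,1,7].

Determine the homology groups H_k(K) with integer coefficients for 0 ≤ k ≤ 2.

H_0 ≅ Z,  H_1 ≅ Z^2,  H_2 ≅ Z.

Take the total order 0 < 1 < 2 < 3 < 4 < 5 < 6 < 7 < 8 on the vertex set. Then K (dimension 2) consists of the simplices:

  0-simplices (9): [0], [1], [2], [3], [4], [5], [6], [7], [8]
  1-simplices (27): (27 of them)
  2-simplices (18): [0,2,6], [0,2,8], [0,4,5], [0,4,7], [0,5,8], [0,6,7], [1,2,4], [1,2,8], [1,4,5], [1,5,6], [1,6,7], [1,7,8], [2,3,4], [2,3,6], [3,4,7], [3,5,6], [3,5,8], [3,7,8]

so the chain groups are C_0 ≅ Z^9, C_1 ≅ Z^27, C_2 ≅ Z^18.

Boundary ∂_1: C_1 → C_0 maps an edge to its endpoints' difference, ∂[p,q] = q − p. For instance
  ∂[1,5] = [5] − [1].
The 9×27 boundary matrix has rank 8 and Smith normal form diag(1,1,1,1,1,1,1,1).

∂_2: C_2 → C_1 sends each 2-simplex [p,q,r] to [q,r] − [p,r] + [p,q]. For instance
  ∂[2,3,6] = [3,6] − [2,6] + [2,3],
  ∂[3,4,7] = [4,7] − [3,7] + [3,4].
As a 27×18 matrix over Z this has rank 17, with invariant factors (1,1,1,1,1,1,1,1,1,1,1,1,1,1,1,1,1).

From H_k ≅ ker(∂_k) / im(∂_{k+1}) we obtain:

  H_0: rank C_0 − rank ∂_1 = 9 − 8 = 1, and the invariant factors of ∂_1 are all 1, so H_0 ≅ Z.
  H_1: rank ker ∂_1 − rank ∂_2 = (27 − 8) − 17 = 2, and the invariant factors of ∂_2 are all 1, so H_1 ≅ Z^2.
  H_2: rank ker ∂_2 − rank ∂_3 = (18 − 17) − 0 = 1, and there is no ∂_3, so H_2 ≅ Z.

(K is a triangulation of the torus T^2.)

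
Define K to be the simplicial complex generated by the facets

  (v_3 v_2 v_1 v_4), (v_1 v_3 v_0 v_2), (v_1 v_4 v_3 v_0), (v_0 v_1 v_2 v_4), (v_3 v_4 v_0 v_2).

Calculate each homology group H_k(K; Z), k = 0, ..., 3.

We work with the vertex ordering v_0 < v_1 < v_2 < v_3 < v_4. The simplices of K, each written with vertices in increasing order, are:

  0-simplices (5): [v_0], [v_1], [v_2], [v_3], [v_4]
  1-simplices (10): [v_0,v_1], [v_0,v_2], [v_0,v_3], [v_0,v_4], [v_1,v_2], [v_1,v_3], [v_1,v_4], [v_2,v_3], [v_2,v_4], [v_3,v_4]
  2-simplices (10): [v_0,v_1,v_2], [v_0,v_1,v_3], [v_0,v_1,v_4], [v_0,v_2,v_3], [v_0,v_2,v_4], [v_0,v_3,v_4], [v_1,v_2,v_3], [v_1,v_2,v_4], [v_1,v_3,v_4], [v_2,v_3,v_4]
  3-simplices (5): [v_0,v_1,v_2,v_3], [v_0,v_1,v_2,v_4], [v_0,v_1,v_3,v_4], [v_0,v_2,v_3,v_4], [v_1,v_2,v_3,v_4]

Hence C_0 ≅ Z^5, C_1 ≅ Z^10, C_2 ≅ Z^10, C_3 ≅ Z^5.

Boundary ∂_1: C_1 → C_0 maps an edge to its endpoints' difference, ∂[p,q] = q − p.
The resulting 5×10 matrix has rank 4, and its Smith normal form has invariant factors (1,1,1,1).

The boundary map ∂_2: C_2 → C_1 acts by ∂[p,q,r] = [q,r] − [p,r] + [p,q]. For instance
  ∂[v_1,v_2,v_3] = [v_2,v_3] − [v_1,v_3] + [v_1,v_2],
  ∂[v_0,v_2,v_4] = [v_2,v_4] − [v_0,v_4] + [v_0,v_2].
As a 10×10 matrix over Z this has rank 6, with invariant factors (1,1,1,1,1,1).

The boundary map ∂_3: C_3 → C_2 sends each 3-simplex σ to the alternating sum Σ_i (−1)^i (σ with its i-th vertex removed). For instance
  ∂[v_1,v_2,v_3,v_4] = [v_2,v_3,v_4] − [v_1,v_3,v_4] + [v_1,v_2,v_4] − [v_1,v_2,v_3],
  ∂[v_0,v_2,v_3,v_4] = [v_2,v_3,v_4] − [v_0,v_3,v_4] + [v_0,v_2,v_4] − [v_0,v_2,v_3].
This gives a 10×5 integer matrix of rank 4; reducing to Smith normal form yields diagonal entries (1,1,1,1).

Computing H_k = (kernel of ∂_k) / (image of ∂_{k+1}):

  H_0: rank C_0 − rank ∂_1 = 5 − 4 = 1, and the invariant factors of ∂_1 are all 1, so H_0 ≅ Z.
  H_1: rank ker ∂_1 − rank ∂_2 = (10 − 4) − 6 = 0, and the invariant factors of ∂_2 are all 1, so H_1 ≅ 0.
  H_2: rank ker ∂_2 − rank ∂_3 = (10 − 6) − 4 = 0, and the invariant factors of ∂_3 are all 1, so H_2 ≅ 0.
  H_3: rank ker ∂_3 − rank ∂_4 = (5 − 4) − 0 = 1, and there is no ∂_4, so H_3 ≅ Z.

H_0 ≅ Z,  H_1 = 0,  H_2 = 0,  H_3 ≅ Z.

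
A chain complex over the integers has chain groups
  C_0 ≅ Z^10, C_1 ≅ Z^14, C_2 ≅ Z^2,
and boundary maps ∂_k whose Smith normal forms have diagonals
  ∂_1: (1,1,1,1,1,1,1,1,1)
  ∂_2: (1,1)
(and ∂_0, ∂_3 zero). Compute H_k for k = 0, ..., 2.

H_0 ≅ Z,  H_1 ≅ Z^3,  H_2 = 0.

H_0: b_0 = 10 − 0 − 9 = 1; torsion from ∂_1 factors > 1: none. So H_0 ≅ Z.
H_1: b_1 = 14 − 9 − 2 = 3; torsion from ∂_2 factors > 1: none. So H_1 ≅ Z^3.
H_2: b_2 = 2 − 2 − 0 = 0; torsion from ∂_3 factors > 1: none. So H_2 ≅ 0.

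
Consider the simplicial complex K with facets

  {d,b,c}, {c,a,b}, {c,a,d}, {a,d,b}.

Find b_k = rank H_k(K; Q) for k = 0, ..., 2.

Fix the vertex order a < b < c < d and write every simplex with vertices in increasing order. Then dim K = 2 and the simplices of K are:

  0-simplices (4): a, b, c, d
  1-simplices (6): ab, ac, ad, bc, bd, cd
  2-simplices (4): abc, abd, acd, bcd

giving chain groups C_0 ≅ Z^4, C_1 ≅ Z^6, C_2 ≅ Z^4.

Boundary ∂_1: C_1 → C_0 maps an edge to its endpoints' difference, ∂[p,q] = q − p. For instance
  ∂ad = d − a.
The 4×6 boundary matrix has rank 3 and Smith normal form diag(1,1,1).

∂_2: C_2 → C_1 acts by ∂[p,q,r] = [q,r] − [p,r] + [p,q]. For instance
  ∂abd = bd − ad + ab,
  ∂abc = bc − ac + ab.
The resulting 6×4 matrix has rank 3, and its Smith normal form has invariant factors (1,1,1).

Reading off H_k = ker ∂_k / im ∂_{k+1}:

  H_0: rank C_0 − rank ∂_1 = 4 − 3 = 1, and the invariant factors of ∂_1 are all 1, so H_0 = Z.
  H_1: rank ker ∂_1 − rank ∂_2 = (6 − 3) − 3 = 0, and the invariant factors of ∂_2 are all 1, so H_1 = 0.
  H_2: rank ker ∂_2 − rank ∂_3 = (4 − 3) − 0 = 1, and there is no ∂_3, so H_2 = Z.

As a check, the Euler characteristic is 4 − 6 + 4 = 2, which agrees with 1 − 0 + 1 = 2.

Hence the Betti numbers are b_0 = 1, b_1 = 0, b_2 = 1.

b_0 = 1, b_1 = 0, b_2 = 1.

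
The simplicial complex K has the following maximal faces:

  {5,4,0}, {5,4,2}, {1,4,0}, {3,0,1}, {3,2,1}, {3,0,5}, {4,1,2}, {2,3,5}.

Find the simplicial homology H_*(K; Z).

We work with the vertex ordering 0 < 1 < 2 < 3 < 4 < 5. The simplices of K, each written with vertices in increasing order, are:

  0-simplices (6): [0], [1], [2], [3], [4], [5]
  1-simplices (12): [0,1], [0,3], [0,4], [0,5], [1,2], [1,3], [1,4], [2,3], [2,4], [2,5], [3,5], [4,5]
  2-simplices (8): [0,1,3], [0,1,4], [0,3,5], [0,4,5], [1,2,3], [1,2,4], [2,3,5], [2,4,5]

Hence C_0 ≅ Z^6, C_1 ≅ Z^12, C_2 ≅ Z^8.

The boundary map ∂_1: C_1 → C_0 sends each edge [p,q] (with p < q) to q − p. For instance
  ∂[1,4] = [4] − [1].
This gives a 6×12 integer matrix of rank 5; reducing to Smith normal form yields diagonal entries (1,1,1,1,1).

The boundary map ∂_2: C_2 → C_1 sends each 2-simplex [p,q,r] to [q,r] − [p,r] + [p,q]. For instance
  ∂[0,1,4] = [1,4] − [0,4] + [0,1],
  ∂[0,3,5] = [3,5] − [0,5] + [0,3].
The 12×8 boundary matrix has rank 7 and Smith normal form diag(1,1,1,1,1,1,1).

Now H_k = ker ∂_k / im ∂_{k+1}, so:

  H_0: rank C_0 − rank ∂_1 = 6 − 5 = 1, and the invariant factors of ∂_1 are all 1, so H_0 = Z.
  H_1: rank ker ∂_1 − rank ∂_2 = (12 − 5) − 7 = 0, and the invariant factors of ∂_2 are all 1, so H_1 = 0.
  H_2: rank ker ∂_2 − rank ∂_3 = (8 − 7) − 0 = 1, and there is no ∂_3, so H_2 = Z.

(K is a triangulation of the 2-sphere S^2.)

H_0 = Z,  H_1 = 0,  H_2 = Z.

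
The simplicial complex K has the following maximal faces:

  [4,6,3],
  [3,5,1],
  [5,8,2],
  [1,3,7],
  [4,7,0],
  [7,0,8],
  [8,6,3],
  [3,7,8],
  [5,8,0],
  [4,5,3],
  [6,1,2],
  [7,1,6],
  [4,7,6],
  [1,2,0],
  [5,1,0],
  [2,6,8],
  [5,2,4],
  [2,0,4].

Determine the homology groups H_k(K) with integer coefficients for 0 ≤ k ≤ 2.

Order the vertices as 0 < 1 < 2 < 3 < 4 < 5 < 6 < 7 < 8. Listing each simplex with vertices in this order, K has dimension 2 with simplices:

  0-simplices (9): [0], [1], [2], [3], [4], [5], [6], [7], [8]
  1-simplices (27): (27 of them)
  2-simplices (18): [0,1,2], [0,1,5], [0,2,4], [0,4,7], [0,5,8], [0,7,8], [1,2,6], [1,3,5], [1,3,7], [1,6,7], [2,4,5], [2,5,8], [2,6,8], [3,4,5], [3,4,6], [3,6,8], [3,7,8], [4,6,7]

so the chain groups are C_0 ≅ Z^9, C_1 ≅ Z^27, C_2 ≅ Z^18.

Boundary ∂_1: C_1 → C_0 maps an edge to its endpoints' difference, ∂[p,q] = q − p. For instance
  ∂[1,2] = [2] − [1].
The 9×27 boundary matrix has rank 8 and Smith normal form diag(1,1,1,1,1,1,1,1).

Boundary ∂_2: C_2 → C_1 maps a triangle to the signed sum of its edges. For instance
  ∂[1,3,7] = [3,7] − [1,7] + [1,3],
  ∂[0,7,8] = [7,8] − [0,8] + [0,7].
The 27×18 boundary matrix has rank 18 and Smith normal form diag(1,1,1,1,1,1,1,1,1,1,1,1,1,1,1,1,1,2).

Computing H_k = (kernel of ∂_k) / (image of ∂_{k+1}):

  H_0: rank C_0 − rank ∂_1 = 9 − 8 = 1, and the invariant factors of ∂_1 are all 1, so H_0 ≅ Z.
  H_1: rank ker ∂_1 − rank ∂_2 = (27 − 8) − 18 = 1, and ∂_2 has invariant factor 2 > 1, so H_1 ≅ Z × Z/2.
  H_2: rank ker ∂_2 − rank ∂_3 = (18 − 18) − 0 = 0, and there is no ∂_3, so H_2 ≅ 0.

H_0 = Z,  H_1 = Z × Z/2,  H_2 = 0.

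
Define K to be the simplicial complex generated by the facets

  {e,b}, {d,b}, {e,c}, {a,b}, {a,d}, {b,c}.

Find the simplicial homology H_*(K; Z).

H_0 = Z,  H_1 = Z^2.

Order the vertices as a < b < c < d < e. Listing each simplex with vertices in this order, K has dimension 1 with simplices:

  0-simplices (5): a, b, c, d, e
  1-simplices (6): ab, ad, bc, bd, be, ce

so the chain groups are C_0 ≅ Z^5, C_1 ≅ Z^6.

The boundary map ∂_1: C_1 → C_0 is given by ∂[p,q] = [q] − [p].
The 5×6 boundary matrix has rank 4 and Smith normal form diag(1,1,1,1).

From H_k ≅ ker(∂_k) / im(∂_{k+1}) we obtain:

  H_0: rank C_0 − rank ∂_1 = 5 − 4 = 1, and the invariant factors of ∂_1 are all 1, so H_0 = Z.
  H_1: rank ker ∂_1 − rank ∂_2 = (6 − 4) − 0 = 2, and there is no ∂_2, so H_1 = Z^2.

As a check, the Euler characteristic is 5 − 6 = -1, which agrees with 1 − 2 = -1.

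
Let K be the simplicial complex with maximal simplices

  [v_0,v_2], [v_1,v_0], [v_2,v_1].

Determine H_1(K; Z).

H_1 = Z.

Order the vertices as v_0 < v_1 < v_2. Listing each simplex with vertices in this order, K has dimension 1 with simplices:

  0-simplices (3): [v_0], [v_1], [v_2]
  1-simplices (3): [v_0,v_1], [v_0,v_2], [v_1,v_2]

Hence C_0 ≅ Z^3, C_1 ≅ Z^3.

The boundary map ∂_1: C_1 → C_0 maps an edge to its endpoints' difference, ∂[p,q] = q − p. For instance
  ∂[v_1,v_2] = [v_2] − [v_1].
The resulting 3×3 matrix has rank 2, and its Smith normal form has invariant factors (1,1).

Now H_k = ker ∂_k / im ∂_{k+1}, so:

  H_1: rank ker ∂_1 − rank ∂_2 = (3 − 2) − 0 = 1, and there is no ∂_2, so H_1 = Z.

(K is a triangulation of the circle S^1.)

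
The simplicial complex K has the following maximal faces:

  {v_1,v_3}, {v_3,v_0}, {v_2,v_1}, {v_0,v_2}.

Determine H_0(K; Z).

Take the total order v_0 < v_1 < v_2 < v_3 on the vertex set. Then K (dimension 1) consists of the simplices:

  0-simplices (4): [v_0], [v_1], [v_2], [v_3]
  1-simplices (4): [v_0,v_2], [v_0,v_3], [v_1,v_2], [v_1,v_3]

giving chain groups C_0 ≅ Z^4, C_1 ≅ Z^4.

The boundary map ∂_1: C_1 → C_0 is given by ∂[p,q] = [q] − [p]. For instance
  ∂[v_0,v_2] = [v_2] − [v_0].
This gives a 4×4 integer matrix of rank 3; reducing to Smith normal form yields diagonal entries (1,1,1).

From H_k ≅ ker(∂_k) / im(∂_{k+1}) we obtain:

  H_0: rank C_0 − rank ∂_1 = 4 − 3 = 1, and the invariant factors of ∂_1 are all 1, so H_0 ≅ Z.

H_0 ≅ Z.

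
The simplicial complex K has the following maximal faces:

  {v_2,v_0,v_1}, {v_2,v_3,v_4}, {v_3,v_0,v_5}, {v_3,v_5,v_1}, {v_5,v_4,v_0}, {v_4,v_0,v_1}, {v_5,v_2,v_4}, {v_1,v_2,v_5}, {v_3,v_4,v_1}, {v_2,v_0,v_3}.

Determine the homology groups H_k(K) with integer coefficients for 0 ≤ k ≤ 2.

H_0 = Z,  H_1 = Z/2,  H_2 = 0.

K has 6 vertices, 15 edges, 10 triangles.
rank ∂_0 = 0, rank ∂_1 = 5 ⇒ b_0 = 6 − 0 − 5 = 1; all invariant factors of ∂_1 are 1 so no torsion. So H_0 ≅ Z.
rank ∂_1 = 5, rank ∂_2 = 10 ⇒ b_1 = 15 − 5 − 10 = 0; ∂_2 has invariant factor(s) [2] giving torsion. So H_1 ≅ Z/2.
rank ∂_2 = 10, rank ∂_3 = 0 ⇒ b_2 = 10 − 10 − 0 = 0. So H_2 ≅ 0.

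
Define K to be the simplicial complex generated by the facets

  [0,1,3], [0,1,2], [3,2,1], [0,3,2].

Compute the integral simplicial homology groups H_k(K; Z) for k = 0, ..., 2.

H_0 = Z,  H_1 = 0,  H_2 = Z.

Take the total order 0 < 1 < 2 < 3 on the vertex set. Then K (dimension 2) consists of the simplices:

  0-simplices (4): [0], [1], [2], [3]
  1-simplices (6): [0,1], [0,2], [0,3], [1,2], [1,3], [2,3]
  2-simplices (4): [0,1,2], [0,1,3], [0,2,3], [1,2,3]

Hence C_0 ≅ Z^4, C_1 ≅ Z^6, C_2 ≅ Z^4.

∂_1: C_1 → C_0 sends each edge [p,q] (with p < q) to q − p. For instance
  ∂[2,3] = [3] − [2].
As a 4×6 matrix over Z this has rank 3, with invariant factors (1,1,1).

The boundary map ∂_2: C_2 → C_1 maps a triangle to the signed sum of its edges. For instance
  ∂[1,2,3] = [2,3] − [1,3] + [1,2],
  ∂[0,2,3] = [2,3] − [0,3] + [0,2].
This gives a 6×4 integer matrix of rank 3; reducing to Smith normal form yields diagonal entries (1,1,1).

Reading off H_k = ker ∂_k / im ∂_{k+1}:

  H_0: rank C_0 − rank ∂_1 = 4 − 3 = 1, and the invariant factors of ∂_1 are all 1, so H_0 ≅ Z.
  H_1: rank ker ∂_1 − rank ∂_2 = (6 − 3) − 3 = 0, and the invariant factors of ∂_2 are all 1, so H_1 ≅ 0.
  H_2: rank ker ∂_2 − rank ∂_3 = (4 − 3) − 0 = 1, and there is no ∂_3, so H_2 ≅ Z.

As a check, the Euler characteristic is 4 − 6 + 4 = 2, which agrees with 1 − 0 + 1 = 2.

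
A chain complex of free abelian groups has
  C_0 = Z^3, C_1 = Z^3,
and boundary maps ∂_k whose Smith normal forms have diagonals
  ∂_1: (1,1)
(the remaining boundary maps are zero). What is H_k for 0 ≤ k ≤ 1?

H_0: b_0 = 3 − 0 − 2 = 1; torsion from ∂_1 factors > 1: none. So H_0 = Z.
H_1: b_1 = 3 − 2 − 0 = 1; torsion from ∂_2 factors > 1: none. So H_1 = Z.

H_0 = Z,  H_1 = Z.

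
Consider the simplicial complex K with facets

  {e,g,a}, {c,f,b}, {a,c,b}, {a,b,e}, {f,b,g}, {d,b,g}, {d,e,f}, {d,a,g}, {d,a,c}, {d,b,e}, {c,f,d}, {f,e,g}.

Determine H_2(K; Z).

H_2 = 0.

Fix the vertex order a < b < c < d < e < f < g and write every simplex with vertices in increasing order. Then dim K = 2 and the simplices of K are:

  0-simplices (7): a, b, c, d, e, f, g
  1-simplices (18): ab, ac, ad, ae, ag, bc, bd, be, bf, bg, cd, cf, de, df, dg, ef, eg, fg
  2-simplices (12): abc, abe, acd, adg, aeg, bcf, bde, bdg, bfg, cdf, def, efg

Hence C_0 ≅ Z^7, C_1 ≅ Z^18, C_2 ≅ Z^12.

Boundary ∂_1: C_1 → C_0 maps an edge to its endpoints' difference, ∂[p,q] = q − p. For instance
  ∂bf = f − b.
As a 7×18 matrix over Z this has rank 6, with invariant factors (1,1,1,1,1,1).

∂_2: C_2 → C_1 sends each 2-simplex [p,q,r] to [q,r] − [p,r] + [p,q]. For instance
  ∂aeg = eg − ag + ae,
  ∂def = ef − df + de.
This gives a 18×12 integer matrix of rank 12; reducing to Smith normal form yields diagonal entries (1,1,1,1,1,1,1,1,1,1,1,2).

Now H_k = ker ∂_k / im ∂_{k+1}, so:

  H_2: rank ker ∂_2 − rank ∂_3 = (12 − 12) − 0 = 0, and there is no ∂_3, so H_2 ≅ 0.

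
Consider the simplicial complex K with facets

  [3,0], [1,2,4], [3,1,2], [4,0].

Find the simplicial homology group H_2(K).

H_2 = 0.

We work with the vertex ordering 0 < 1 < 2 < 3 < 4. The simplices of K, each written with vertices in increasing order, are:

  0-simplices (5): [0], [1], [2], [3], [4]
  1-simplices (7): [0,3], [0,4], [1,2], [1,3], [1,4], [2,3], [2,4]
  2-simplices (2): [1,2,3], [1,2,4]

giving chain groups C_0 ≅ Z^5, C_1 ≅ Z^7, C_2 ≅ Z^2.

∂_1: C_1 → C_0 maps an edge to its endpoints' difference, ∂[p,q] = q − p. For instance
  ∂[2,3] = [3] − [2].
This gives a 5×7 integer matrix of rank 4; reducing to Smith normal form yields diagonal entries (1,1,1,1).

∂_2: C_2 → C_1 acts by ∂[p,q,r] = [q,r] − [p,r] + [p,q]. For instance
  ∂[1,2,3] = [2,3] − [1,3] + [1,2],
  ∂[1,2,4] = [2,4] − [1,4] + [1,2].
This gives a 7×2 integer matrix of rank 2; reducing to Smith normal form yields diagonal entries (1,1).

Computing H_k = (kernel of ∂_k) / (image of ∂_{k+1}):

  H_2: rank ker ∂_2 − rank ∂_3 = (2 − 2) − 0 = 0, and there is no ∂_3, so H_2 = 0.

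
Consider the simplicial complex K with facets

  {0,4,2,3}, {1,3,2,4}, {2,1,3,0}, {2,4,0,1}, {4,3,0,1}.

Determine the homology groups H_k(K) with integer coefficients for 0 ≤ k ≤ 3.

H_0 = Z,  H_1 = 0,  H_2 = 0,  H_3 = Z.

Fix the vertex order 0 < 1 < 2 < 3 < 4 and write every simplex with vertices in increasing order. Then dim K = 3 and the simplices of K are:

  0-simplices (5): [0], [1], [2], [3], [4]
  1-simplices (10): [0,1], [0,2], [0,3], [0,4], [1,2], [1,3], [1,4], [2,3], [2,4], [3,4]
  2-simplices (10): [0,1,2], [0,1,3], [0,1,4], [0,2,3], [0,2,4], [0,3,4], [1,2,3], [1,2,4], [1,3,4], [2,3,4]
  3-simplices (5): [0,1,2,3], [0,1,2,4], [0,1,3,4], [0,2,3,4], [1,2,3,4]

so the chain groups are C_0 ≅ Z^5, C_1 ≅ Z^10, C_2 ≅ Z^10, C_3 ≅ Z^5.

Boundary ∂_1: C_1 → C_0 sends each edge [p,q] (with p < q) to q − p.
The 5×10 boundary matrix has rank 4 and Smith normal form diag(1,1,1,1).

The boundary map ∂_2: C_2 → C_1 maps a triangle to the signed sum of its edges. For instance
  ∂[0,1,4] = [1,4] − [0,4] + [0,1],
  ∂[2,3,4] = [3,4] − [2,4] + [2,3].
The resulting 10×10 matrix has rank 6, and its Smith normal form has invariant factors (1,1,1,1,1,1).

Boundary ∂_3: C_3 → C_2 sends each 3-simplex σ to the alternating sum Σ_i (−1)^i (σ with its i-th vertex removed). For instance
  ∂[0,1,2,3] = [1,2,3] − [0,2,3] + [0,1,3] − [0,1,2],
  ∂[0,2,3,4] = [2,3,4] − [0,3,4] + [0,2,4] − [0,2,3].
The resulting 10×5 matrix has rank 4, and its Smith normal form has invariant factors (1,1,1,1).

Now H_k = ker ∂_k / im ∂_{k+1}, so:

  H_0: rank C_0 − rank ∂_1 = 5 − 4 = 1, and the invariant factors of ∂_1 are all 1, so H_0 = Z.
  H_1: rank ker ∂_1 − rank ∂_2 = (10 − 4) − 6 = 0, and the invariant factors of ∂_2 are all 1, so H_1 = 0.
  H_2: rank ker ∂_2 − rank ∂_3 = (10 − 6) − 4 = 0, and the invariant factors of ∂_3 are all 1, so H_2 = 0.
  H_3: rank ker ∂_3 − rank ∂_4 = (5 − 4) − 0 = 1, and there is no ∂_4, so H_3 = Z.

As a check, the Euler characteristic is 5 − 10 + 10 − 5 = 0, which agrees with 1 − 0 + 0 − 1 = 0.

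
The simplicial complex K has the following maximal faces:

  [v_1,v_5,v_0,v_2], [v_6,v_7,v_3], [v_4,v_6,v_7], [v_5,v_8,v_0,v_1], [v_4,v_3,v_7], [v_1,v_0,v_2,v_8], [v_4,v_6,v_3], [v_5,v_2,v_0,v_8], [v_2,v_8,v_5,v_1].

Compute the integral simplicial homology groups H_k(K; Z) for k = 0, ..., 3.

H_0 ≅ Z^2,  H_1 = 0,  H_2 ≅ Z,  H_3 ≅ Z.

Order the vertices as v_0 < v_1 < v_2 < v_3 < v_4 < v_5 < v_6 < v_7 < v_8. Listing each simplex with vertices in this order, K has dimension 3 with simplices:

  0-simplices (9): [v_0], [v_1], [v_2], [v_3], [v_4], [v_5], [v_6], [v_7], [v_8]
  1-simplices (16): (16 of them)
  2-simplices (14): (14 of them)
  3-simplices (5): [v_0,v_1,v_2,v_5], [v_0,v_1,v_2,v_8], [v_0,v_1,v_5,v_8], [v_0,v_2,v_5,v_8], [v_1,v_2,v_5,v_8]

so the chain groups are C_0 ≅ Z^9, C_1 ≅ Z^16, C_2 ≅ Z^14, C_3 ≅ Z^5.

Boundary ∂_1: C_1 → C_0 is given by ∂[p,q] = [q] − [p]. For instance
  ∂[v_3,v_7] = [v_7] − [v_3].
As a 9×16 matrix over Z this has rank 7, with invariant factors (1,1,1,1,1,1,1).

Boundary ∂_2: C_2 → C_1 sends each 2-simplex [p,q,r] to [q,r] − [p,r] + [p,q]. For instance
  ∂[v_0,v_2,v_8] = [v_2,v_8] − [v_0,v_8] + [v_0,v_2],
  ∂[v_0,v_2,v_5] = [v_2,v_5] − [v_0,v_5] + [v_0,v_2].
This gives a 16×14 integer matrix of rank 9; reducing to Smith normal form yields diagonal entries (1,1,1,1,1,1,1,1,1).

∂_3: C_3 → C_2 sends each 3-simplex σ to the alternating sum Σ_i (−1)^i (σ with its i-th vertex removed). For instance
  ∂[v_1,v_2,v_5,v_8] = [v_2,v_5,v_8] − [v_1,v_5,v_8] + [v_1,v_2,v_8] − [v_1,v_2,v_5],
  ∂[v_0,v_1,v_5,v_8] = [v_1,v_5,v_8] − [v_0,v_5,v_8] + [v_0,v_1,v_8] − [v_0,v_1,v_5].
This gives a 14×5 integer matrix of rank 4; reducing to Smith normal form yields diagonal entries (1,1,1,1).

Now H_k = ker ∂_k / im ∂_{k+1}, so:

  H_0: rank C_0 − rank ∂_1 = 9 − 7 = 2, and the invariant factors of ∂_1 are all 1, so H_0 ≅ Z^2.
  H_1: rank ker ∂_1 − rank ∂_2 = (16 − 7) − 9 = 0, and the invariant factors of ∂_2 are all 1, so H_1 ≅ 0.
  H_2: rank ker ∂_2 − rank ∂_3 = (14 − 9) − 4 = 1, and the invariant factors of ∂_3 are all 1, so H_2 ≅ Z.
  H_3: rank ker ∂_3 − rank ∂_4 = (5 − 4) − 0 = 1, and there is no ∂_4, so H_3 ≅ Z.

(K is a triangulation of the disjoint union of the 3-sphere S^3 and the 2-sphere S^2.)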